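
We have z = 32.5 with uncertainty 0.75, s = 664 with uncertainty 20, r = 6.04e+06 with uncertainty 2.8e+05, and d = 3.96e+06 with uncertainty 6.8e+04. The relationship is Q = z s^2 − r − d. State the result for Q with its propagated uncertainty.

Let p = z·s^2 = 1.43e+07. δp/p = √((1·δz/z)² + (2·δs/s)²) = √(0.000533 + 0.00363) = 0.0645, so δp = 9.24e+05.
Q = p − r − d: δQ = √(δp² + δr² + δd²) = √(8.54e+11 + 7.84e+10 + 4.62e+09) = 9.68e+05
Q = 4.33e+06.

(4.33 ± 0.968) × 10^6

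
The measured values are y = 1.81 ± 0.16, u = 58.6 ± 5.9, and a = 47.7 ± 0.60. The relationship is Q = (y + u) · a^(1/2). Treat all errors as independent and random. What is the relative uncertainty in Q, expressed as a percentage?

Let w = y + u = 60.4. δw = √(δy² + δu²) = √(0.0256 + 34.8) = 5.90, so δw/w = 0.0977.
Q is then a monomial in w, a:
δQ/Q = √((δw/w)² + (½·δa/a)²) = √(0.00955 + 3.96e-05) = 0.0979

9.79%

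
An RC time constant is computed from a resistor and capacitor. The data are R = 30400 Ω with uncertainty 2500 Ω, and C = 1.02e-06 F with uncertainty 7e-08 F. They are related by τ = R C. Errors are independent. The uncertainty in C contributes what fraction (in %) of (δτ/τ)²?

41.1%

(δτ/τ)² = (1·δR/R)² + (1·δC/C)²
  R term: (1×0.0822)² = 0.00676
  C term: (1×0.0686)² = 0.00471
Total = 0.0115. Share from C = 0.00471/0.0115 = 0.411.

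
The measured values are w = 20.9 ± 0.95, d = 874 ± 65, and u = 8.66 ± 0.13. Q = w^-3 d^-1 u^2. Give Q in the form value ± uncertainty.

(9.40 ± 1.49) × 10^-6

Q is a product of powers, so relative uncertainties combine in quadrature:
  (-3·δw/w)² = (-3×0.0455)² = 0.0186;  (-1·δd/d)² = (-1×0.0744)² = 0.00553;  (2·δu/u)² = (2×0.0150)² = 0.000901
δQ/Q = √(0.0250) = 0.158
Q = 9.4e-06, so δQ = 0.158 × 9.4e-06 = 1.49e-06.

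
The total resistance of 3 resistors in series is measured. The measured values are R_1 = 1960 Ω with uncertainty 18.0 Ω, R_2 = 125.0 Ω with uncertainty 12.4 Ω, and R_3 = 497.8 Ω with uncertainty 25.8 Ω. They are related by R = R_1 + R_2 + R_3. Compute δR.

Absolute uncertainties add in quadrature for a linear combination:
  (δR_1)² = 324;  (δR_2)² = 154;  (δR_3)² = 666
δR = √(1140) = 33.8 Ω

33.8 Ω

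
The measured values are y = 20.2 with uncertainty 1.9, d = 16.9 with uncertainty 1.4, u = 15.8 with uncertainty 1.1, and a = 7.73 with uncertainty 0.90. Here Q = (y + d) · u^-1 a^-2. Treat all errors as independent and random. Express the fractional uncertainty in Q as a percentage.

Let w = y + d = 37.1. δw = √(δy² + δd²) = √(3.61 + 1.96) = 2.36, so δw/w = 0.0636.
Q is then a monomial in w, u, a:
δQ/Q = √((δw/w)² + (-1·δu/u)² + (-2·δa/a)²) = √(0.00405 + 0.00485 + 0.0542) = 0.251

25.1%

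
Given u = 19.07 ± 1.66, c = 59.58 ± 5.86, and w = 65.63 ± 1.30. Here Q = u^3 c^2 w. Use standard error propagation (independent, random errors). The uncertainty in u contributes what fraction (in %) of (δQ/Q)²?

(δQ/Q)² = (3·δu/u)² + (2·δc/c)² + (1·δw/w)²
  u term: (3×0.0870)² = 0.0682
  c term: (2×0.0984)² = 0.0387
  w term: (1×0.0198)² = 0.000392
Total = 0.107. Share from u = 0.0682/0.107 = 0.636.

63.6%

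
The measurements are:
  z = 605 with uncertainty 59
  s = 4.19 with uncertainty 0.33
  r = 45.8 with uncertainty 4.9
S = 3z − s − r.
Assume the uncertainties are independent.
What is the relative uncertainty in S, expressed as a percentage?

S is a linear combination, so absolute uncertainties add in quadrature:
  (3·δz)² = 31300;  (δs)² = 0.109;  (δr)² = 24.0
δS = √(31400) = 177
S = 1770, so δS/S = 177/1770 = 0.100.

10.0%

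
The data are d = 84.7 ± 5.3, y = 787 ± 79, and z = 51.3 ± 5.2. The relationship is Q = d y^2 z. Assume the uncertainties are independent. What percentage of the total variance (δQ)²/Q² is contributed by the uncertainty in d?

(δQ/Q)² = (1·δd/d)² + (2·δy/y)² + (1·δz/z)²
  d term: (1×0.0626)² = 0.00392
  y term: (2×0.100)² = 0.0403
  z term: (1×0.101)² = 0.0103
Total = 0.0545. Share from d = 0.00392/0.0545 = 0.0718.

7.18%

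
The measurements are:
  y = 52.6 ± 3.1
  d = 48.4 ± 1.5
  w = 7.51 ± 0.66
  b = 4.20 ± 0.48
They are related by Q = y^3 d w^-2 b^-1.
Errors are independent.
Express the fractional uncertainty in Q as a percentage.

Products/powers → add relative errors in quadrature, weighted by exponent:
  (3·δy/y)² = (3×0.0589)² = 0.0313;  (1·δd/d)² = (1×0.0310)² = 0.000960;  (-2·δw/w)² = (-2×0.0879)² = 0.0309;  (-1·δb/b)² = (-1×0.114)² = 0.0131
δQ/Q = √(0.0762) = 0.276

27.6%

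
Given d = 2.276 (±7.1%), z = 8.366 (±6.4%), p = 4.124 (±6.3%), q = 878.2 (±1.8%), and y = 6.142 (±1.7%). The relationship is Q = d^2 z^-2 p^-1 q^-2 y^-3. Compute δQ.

Q is a product of powers, so relative uncertainties combine in quadrature:
  (2·δd/d)² = (2×0.0710)² = 0.0202;  (-2·δz/z)² = (-2×0.0640)² = 0.0164;  (-1·δp/p)² = (-1×0.0630)² = 0.00397;  (-2·δq/q)² = (-2×0.0180)² = 0.00130;  (-3·δy/y)² = (-3×0.0170)² = 0.00260
δQ/Q = √(0.0444) = 0.211
Q = 1.004e-10, so δQ = 0.211 × 1.004e-10 = 2.12e-11.

2.12e-11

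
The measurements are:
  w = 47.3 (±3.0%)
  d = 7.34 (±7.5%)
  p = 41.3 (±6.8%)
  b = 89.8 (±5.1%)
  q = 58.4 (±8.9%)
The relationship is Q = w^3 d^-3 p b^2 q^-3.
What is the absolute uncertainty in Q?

Q is a product of powers, so relative uncertainties combine in quadrature:
  (3·δw/w)² = (3×0.0300)² = 0.00810;  (-3·δd/d)² = (-3×0.0750)² = 0.0506;  (1·δp/p)² = (1×0.0680)² = 0.00462;  (2·δb/b)² = (2×0.0510)² = 0.0104;  (-3·δq/q)² = (-3×0.0890)² = 0.0713
δQ/Q = √(0.145) = 0.381
Q = 447, so δQ = 0.381 × 447 = 170.

170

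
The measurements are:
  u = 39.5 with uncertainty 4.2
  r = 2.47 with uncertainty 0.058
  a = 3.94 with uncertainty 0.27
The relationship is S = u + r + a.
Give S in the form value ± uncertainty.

45.9 ± 4.21

Absolute uncertainties add in quadrature for a linear combination:
  (δu)² = 17.6;  (δr)² = 0.00336;  (δa)² = 0.0729
δS = √(17.7) = 4.21
S = 45.9.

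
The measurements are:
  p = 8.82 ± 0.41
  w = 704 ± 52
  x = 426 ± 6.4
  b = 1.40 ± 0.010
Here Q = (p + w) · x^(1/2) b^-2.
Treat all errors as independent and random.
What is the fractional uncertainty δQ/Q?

Let u = p + w = 713. δu = √(δp² + δw²) = √(0.168 + 2700) = 52.0, so δu/u = 0.0730.
Q is then a monomial in u, x, b:
δQ/Q = √((δu/u)² + (½·δx/x)² + (-2·δb/b)²) = √(0.00532 + 5.64e-05 + 0.000204) = 0.0747

0.0747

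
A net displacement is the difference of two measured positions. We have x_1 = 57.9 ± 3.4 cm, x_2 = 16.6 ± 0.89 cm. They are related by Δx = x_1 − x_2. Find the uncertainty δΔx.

3.51 cm

Sums and differences: (δΔx)² = Σ (cᵢ δxᵢ)².
  (δx_1)² = 11.6;  (δx_2)² = 0.792
δΔx = √(12.4) = 3.51 cm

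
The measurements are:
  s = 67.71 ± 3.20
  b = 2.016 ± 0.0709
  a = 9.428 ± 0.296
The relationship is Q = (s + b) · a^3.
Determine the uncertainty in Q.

6120

Let u = s + b = 69.73. δu = √(δs² + δb²) = √(10.2 + 0.00503) = 3.20, so δu/u = 0.0459.
Q is then a monomial in u, a:
δQ/Q = √((δu/u)² + (3·δa/a)²) = √(0.00211 + 0.00887) = 0.105
Q = 58430, so δQ = 0.105 × 58430 = 6120.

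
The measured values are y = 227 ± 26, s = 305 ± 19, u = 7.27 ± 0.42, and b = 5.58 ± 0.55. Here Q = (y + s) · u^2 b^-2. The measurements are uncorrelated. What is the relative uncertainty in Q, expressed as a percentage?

Let w = y + s = 532. δw = √(δy² + δs²) = √(676 + 361) = 32.2, so δw/w = 0.0605.
Q is then a monomial in w, u, b:
δQ/Q = √((δw/w)² + (2·δu/u)² + (-2·δb/b)²) = √(0.00366 + 0.0134 + 0.0389) = 0.236

23.6%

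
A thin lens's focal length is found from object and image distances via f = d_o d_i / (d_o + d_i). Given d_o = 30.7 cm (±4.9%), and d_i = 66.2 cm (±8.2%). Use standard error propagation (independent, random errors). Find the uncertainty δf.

0.889 cm

∂f/∂d_o = (d_i/(d_o+d_i))² = 0.467;  ∂f/∂d_i = (d_o/(d_o+d_i))² = 0.100
δf = √((∂f/∂d_o · δd_o)² + (∂f/∂d_i · δd_i)²) = √(0.493 + 0.297) = 0.889 cm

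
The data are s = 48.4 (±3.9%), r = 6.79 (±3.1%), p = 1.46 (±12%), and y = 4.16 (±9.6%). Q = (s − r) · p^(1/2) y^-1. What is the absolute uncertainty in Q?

1.48

Let u = s − r = 41.6. δu = √(δs² + δr²) = √(3.56 + 0.0443) = 1.90, so δu/u = 0.0456.
Q is then a monomial in u, p, y:
δQ/Q = √((δu/u)² + (½·δp/p)² + (-1·δy/y)²) = √(0.00208 + 0.00360 + 0.00922) = 0.122
Q = 12.1, so δQ = 0.122 × 12.1 = 1.48.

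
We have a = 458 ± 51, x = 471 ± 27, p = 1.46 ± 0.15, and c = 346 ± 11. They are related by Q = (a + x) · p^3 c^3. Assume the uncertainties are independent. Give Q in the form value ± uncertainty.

(1.20 ± 0.393) × 10^11

Let u = a + x = 929. δu = √(δa² + δx²) = √(2600 + 729) = 57.7, so δu/u = 0.0621.
Q is then a monomial in u, p, c:
δQ/Q = √((δu/u)² + (3·δp/p)² + (3·δc/c)²) = √(0.00386 + 0.0950 + 0.00910) = 0.329
Q = 1.2e+11, so δQ = 0.329 × 1.2e+11 = 3.93e+10.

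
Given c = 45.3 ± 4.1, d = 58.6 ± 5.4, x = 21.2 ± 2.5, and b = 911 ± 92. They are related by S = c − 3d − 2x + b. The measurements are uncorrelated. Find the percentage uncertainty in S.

For a sum/difference, combine absolute errors in quadrature:
  (δc)² = 16.8;  (3·δd)² = 262;  (2·δx)² = 25.0;  (δb)² = 8460
δS = √(8770) = 93.6
S = 738, so δS/S = 93.6/738 = 0.127.

12.7%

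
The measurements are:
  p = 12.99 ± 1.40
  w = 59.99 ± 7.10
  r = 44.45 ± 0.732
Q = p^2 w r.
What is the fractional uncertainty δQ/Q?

0.246

Since Q is a product/quotient, work with relative uncertainties:
  (2·δp/p)² = (2×0.108)² = 0.0465;  (1·δw/w)² = (1×0.118)² = 0.0140;  (1·δr/r)² = (1×0.0165)² = 0.000271
δQ/Q = √(0.0607) = 0.246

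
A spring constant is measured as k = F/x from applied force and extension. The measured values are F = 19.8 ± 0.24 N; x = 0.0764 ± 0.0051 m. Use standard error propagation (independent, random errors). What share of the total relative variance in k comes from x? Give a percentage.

96.8%

(δk/k)² = (1·δF/F)² + (-1·δx/x)²
  F term: (1×0.0121)² = 0.000147
  x term: (-1×0.0668)² = 0.00446
Total = 0.00460. Share from x = 0.00446/0.00460 = 0.968.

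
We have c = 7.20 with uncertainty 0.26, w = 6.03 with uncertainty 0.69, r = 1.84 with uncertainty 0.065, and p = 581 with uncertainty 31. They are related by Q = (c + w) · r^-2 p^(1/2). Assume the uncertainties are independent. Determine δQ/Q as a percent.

9.39%

Let u = c + w = 13.2. δu = √(δc² + δw²) = √(0.0676 + 0.476) = 0.737, so δu/u = 0.0557.
Q is then a monomial in u, r, p:
δQ/Q = √((δu/u)² + (-2·δr/r)² + (½·δp/p)²) = √(0.00311 + 0.00499 + 0.000712) = 0.0939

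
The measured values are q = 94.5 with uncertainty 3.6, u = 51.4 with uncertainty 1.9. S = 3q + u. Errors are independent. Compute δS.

S is a linear combination, so absolute uncertainties add in quadrature:
  (3·δq)² = 117;  (δu)² = 3.61
δS = √(120) = 11.0

11.0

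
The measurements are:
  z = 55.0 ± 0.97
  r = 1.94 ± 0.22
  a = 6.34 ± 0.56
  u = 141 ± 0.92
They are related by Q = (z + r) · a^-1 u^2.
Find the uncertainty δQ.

16200

Let w = z + r = 56.9. δw = √(δz² + δr²) = √(0.941 + 0.0484) = 0.995, so δw/w = 0.0175.
Q is then a monomial in w, a, u:
δQ/Q = √((δw/w)² + (-1·δa/a)² + (2·δu/u)²) = √(0.000305 + 0.00780 + 0.000170) = 0.0910
Q = 1.79e+05, so δQ = 0.0910 × 1.79e+05 = 16200.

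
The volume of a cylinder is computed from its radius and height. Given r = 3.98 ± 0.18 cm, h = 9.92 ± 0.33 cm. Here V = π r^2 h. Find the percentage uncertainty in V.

Since V is a product/quotient, work with relative uncertainties:
  (2·δr/r)² = (2×0.0452)² = 0.00818;  (1·δh/h)² = (1×0.0333)² = 0.00111
δV/V = √(0.00929) = 0.0964

9.64%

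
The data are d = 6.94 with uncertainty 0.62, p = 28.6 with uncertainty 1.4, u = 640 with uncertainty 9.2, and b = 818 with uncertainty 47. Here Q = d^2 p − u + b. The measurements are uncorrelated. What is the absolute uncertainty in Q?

Let w = d^2·p = 1380. δw/w = √((2·δd/d)² + (1·δp/p)²) = √(0.0319 + 0.00240) = 0.185, so δw = 255.
Q = w − u + b: δQ = √(δw² + δu² + δb²) = √(65100 + 84.6 + 2210) = 260

260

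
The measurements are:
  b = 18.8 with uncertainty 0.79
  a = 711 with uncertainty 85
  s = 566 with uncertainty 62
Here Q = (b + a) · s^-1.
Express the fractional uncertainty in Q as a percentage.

16.0%

Let u = b + a = 730. δu = √(δb² + δa²) = √(0.624 + 7220) = 85.0, so δu/u = 0.116.
Q is then a monomial in u, s:
δQ/Q = √((δu/u)² + (-1·δs/s)²) = √(0.0136 + 0.0120) = 0.160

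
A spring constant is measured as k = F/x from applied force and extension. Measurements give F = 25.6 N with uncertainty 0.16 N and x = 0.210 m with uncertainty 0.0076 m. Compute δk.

Each factor contributes (exponent × relative error)² to (δk/k)²:
  (1·δF/F)² = (1×0.00625)² = 3.91e-05;  (-1·δx/x)² = (-1×0.0362)² = 0.00131
δk/k = √(0.00135) = 0.0367
k = 122 N/m, so δk = 0.0367 × 122 = 4.48 N/m.

4.48 N/m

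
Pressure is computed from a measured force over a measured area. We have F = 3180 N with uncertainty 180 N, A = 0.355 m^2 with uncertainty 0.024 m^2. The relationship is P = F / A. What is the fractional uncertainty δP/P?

Each factor contributes (exponent × relative error)² to (δP/P)²:
  (1·δF/F)² = (1×0.0566)² = 0.00320;  (-1·δA/A)² = (-1×0.0676)² = 0.00457
δP/P = √(0.00777) = 0.0882

0.0882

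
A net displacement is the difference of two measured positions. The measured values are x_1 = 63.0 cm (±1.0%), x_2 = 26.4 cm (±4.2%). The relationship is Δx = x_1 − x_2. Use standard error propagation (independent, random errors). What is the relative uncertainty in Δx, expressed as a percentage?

3.48%

Δx is a linear combination, so absolute uncertainties add in quadrature:
  (δx_1)² = 0.397;  (δx_2)² = 1.23
δΔx = √(1.63) = 1.28 cm
Δx = 36.6 cm, so δΔx/Δx = 1.28/36.6 = 0.0348.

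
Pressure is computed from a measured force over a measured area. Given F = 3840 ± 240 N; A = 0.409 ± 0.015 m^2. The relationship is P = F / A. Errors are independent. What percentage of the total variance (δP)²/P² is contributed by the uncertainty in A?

25.6%

(δP/P)² = (1·δF/F)² + (-1·δA/A)²
  F term: (1×0.0625)² = 0.00391
  A term: (-1×0.0367)² = 0.00135
Total = 0.00525. Share from A = 0.00135/0.00525 = 0.256.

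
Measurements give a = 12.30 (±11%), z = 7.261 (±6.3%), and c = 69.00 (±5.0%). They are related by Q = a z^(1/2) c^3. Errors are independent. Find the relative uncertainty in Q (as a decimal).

0.189

Since Q is a product/quotient, work with relative uncertainties:
  (1·δa/a)² = (1×0.110)² = 0.0121;  (½·δz/z)² = (0.5×0.0630)² = 0.000992;  (3·δc/c)² = (3×0.0500)² = 0.0225
δQ/Q = √(0.0356) = 0.189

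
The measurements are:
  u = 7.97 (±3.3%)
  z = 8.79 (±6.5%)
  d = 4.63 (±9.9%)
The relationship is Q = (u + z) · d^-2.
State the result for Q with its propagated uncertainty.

0.782 ± 0.158

Let w = u + z = 16.8. δw = √(δu² + δz²) = √(0.0692 + 0.326) = 0.629, so δw/w = 0.0375.
Q is then a monomial in w, d:
δQ/Q = √((δw/w)² + (-2·δd/d)²) = √(0.00141 + 0.0392) = 0.202
Q = 0.782, so δQ = 0.202 × 0.782 = 0.158.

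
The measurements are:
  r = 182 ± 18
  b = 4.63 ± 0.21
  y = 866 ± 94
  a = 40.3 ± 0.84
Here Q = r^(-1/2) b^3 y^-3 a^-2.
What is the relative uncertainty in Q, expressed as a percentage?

Q is a product of powers, so relative uncertainties combine in quadrature:
  (−½·δr/r)² = (-0.5×0.0989)² = 0.00245;  (3·δb/b)² = (3×0.0454)² = 0.0185;  (-3·δy/y)² = (-3×0.109)² = 0.106;  (-2·δa/a)² = (-2×0.0208)² = 0.00174
δQ/Q = √(0.129) = 0.359

35.9%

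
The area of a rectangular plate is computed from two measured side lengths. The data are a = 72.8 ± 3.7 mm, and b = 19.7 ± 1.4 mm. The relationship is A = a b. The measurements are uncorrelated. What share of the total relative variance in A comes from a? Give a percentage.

33.8%

(δA/A)² = (1·δa/a)² + (1·δb/b)²
  a term: (1×0.0508)² = 0.00258
  b term: (1×0.0711)² = 0.00505
Total = 0.00763. Share from a = 0.00258/0.00763 = 0.338.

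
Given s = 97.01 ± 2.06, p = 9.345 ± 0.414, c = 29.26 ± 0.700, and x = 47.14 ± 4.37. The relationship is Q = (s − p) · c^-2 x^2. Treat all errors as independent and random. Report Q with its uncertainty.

Let u = s − p = 87.67. δu = √(δs² + δp²) = √(4.24 + 0.171) = 2.10, so δu/u = 0.0240.
Q is then a monomial in u, c, x:
δQ/Q = √((δu/u)² + (-2·δc/c)² + (2·δx/x)²) = √(0.000574 + 0.00229 + 0.0344) = 0.193
Q = 227.5, so δQ = 0.193 × 227.5 = 43.9.

227.5 ± 43.9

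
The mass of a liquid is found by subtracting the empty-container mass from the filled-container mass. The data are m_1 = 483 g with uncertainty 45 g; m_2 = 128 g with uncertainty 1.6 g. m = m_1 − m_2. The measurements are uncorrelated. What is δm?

m is a linear combination, so absolute uncertainties add in quadrature:
  (δm_1)² = 2020;  (δm_2)² = 2.56
δm = √(2030) = 45.0 g

45.0 g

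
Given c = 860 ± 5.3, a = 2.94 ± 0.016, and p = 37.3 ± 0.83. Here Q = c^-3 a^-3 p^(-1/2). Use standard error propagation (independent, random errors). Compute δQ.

Relative error in a monomial: (δQ/Q)² = Σ (nᵢ · δxᵢ/xᵢ)².
  (-3·δc/c)² = (-3×0.00616)² = 0.000342;  (-3·δa/a)² = (-3×0.00544)² = 0.000267;  (−½·δp/p)² = (-0.5×0.0223)² = 0.000124
δQ/Q = √(0.000732) = 0.0271
Q = 1.01e-11, so δQ = 0.0271 × 1.01e-11 = 2.74e-13.

2.74e-13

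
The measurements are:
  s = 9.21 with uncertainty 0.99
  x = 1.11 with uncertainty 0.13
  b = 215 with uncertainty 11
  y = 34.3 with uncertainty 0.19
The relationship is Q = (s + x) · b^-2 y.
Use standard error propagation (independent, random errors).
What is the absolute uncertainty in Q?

Let u = s + x = 10.3. δu = √(δs² + δx²) = √(0.980 + 0.0169) = 0.998, so δu/u = 0.0968.
Q is then a monomial in u, b, y:
δQ/Q = √((δu/u)² + (-2·δb/b)² + (1·δy/y)²) = √(0.00936 + 0.0105 + 3.07e-05) = 0.141
Q = 0.00766, so δQ = 0.141 × 0.00766 = 0.00108.

0.00108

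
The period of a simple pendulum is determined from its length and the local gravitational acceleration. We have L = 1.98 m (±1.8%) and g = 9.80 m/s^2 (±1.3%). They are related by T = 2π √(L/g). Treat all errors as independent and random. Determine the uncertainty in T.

Relative error in a monomial: (δT/T)² = Σ (nᵢ · δxᵢ/xᵢ)².
  (½·δL/L)² = (0.5×0.0180)² = 8.1e-05;  (−½·δg/g)² = (-0.5×0.0130)² = 4.23e-05
δT/T = √(0.000123) = 0.0111
T = 2.82 s, so δT = 0.0111 × 2.82 = 0.0314 s.

0.0314 s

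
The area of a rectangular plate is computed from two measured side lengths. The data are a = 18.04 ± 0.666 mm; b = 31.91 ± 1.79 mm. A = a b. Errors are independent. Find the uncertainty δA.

For a monomial A ∝ a, b, fractional errors add in quadrature:
  (1·δa/a)² = (1×0.0369)² = 0.00136;  (1·δb/b)² = (1×0.0561)² = 0.00315
δA/A = √(0.00451) = 0.0672
A = 575.7 mm^2, so δA = 0.0672 × 575.7 = 38.7 mm^2.

38.7 mm^2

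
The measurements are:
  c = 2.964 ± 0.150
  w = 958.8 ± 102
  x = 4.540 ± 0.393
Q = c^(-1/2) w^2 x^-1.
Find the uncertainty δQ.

27200

Relative error in a monomial: (δQ/Q)² = Σ (nᵢ · δxᵢ/xᵢ)².
  (−½·δc/c)² = (-0.5×0.0506)² = 0.000640;  (2·δw/w)² = (2×0.106)² = 0.0453;  (-1·δx/x)² = (-1×0.0866)² = 0.00749
δQ/Q = √(0.0534) = 0.231
Q = 117600, so δQ = 0.231 × 117600 = 27200.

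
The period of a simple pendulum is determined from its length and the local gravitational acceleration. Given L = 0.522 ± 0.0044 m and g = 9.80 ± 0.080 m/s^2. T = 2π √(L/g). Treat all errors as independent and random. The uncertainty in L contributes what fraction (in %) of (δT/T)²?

51.6%

(δT/T)² = (½·δL/L)² + (−½·δg/g)²
  L term: (0.5×0.00843)² = 1.78e-05
  g term: (-0.5×0.00816)² = 1.67e-05
Total = 3.44e-05. Share from L = 1.78e-05/3.44e-05 = 0.516.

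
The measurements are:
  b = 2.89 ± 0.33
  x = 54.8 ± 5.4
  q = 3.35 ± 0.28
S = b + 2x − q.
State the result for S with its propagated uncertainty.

For a sum/difference, combine absolute errors in quadrature:
  (δb)² = 0.109;  (2·δx)² = 117;  (δq)² = 0.0784
δS = √(117) = 10.8
S = 109.

109 ± 10.8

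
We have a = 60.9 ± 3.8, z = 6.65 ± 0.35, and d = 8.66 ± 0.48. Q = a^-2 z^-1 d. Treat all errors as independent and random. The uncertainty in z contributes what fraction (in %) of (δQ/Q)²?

12.9%

(δQ/Q)² = (-2·δa/a)² + (-1·δz/z)² + (1·δd/d)²
  a term: (-2×0.0624)² = 0.0156
  z term: (-1×0.0526)² = 0.00277
  d term: (1×0.0554)² = 0.00307
Total = 0.0214. Share from z = 0.00277/0.0214 = 0.129.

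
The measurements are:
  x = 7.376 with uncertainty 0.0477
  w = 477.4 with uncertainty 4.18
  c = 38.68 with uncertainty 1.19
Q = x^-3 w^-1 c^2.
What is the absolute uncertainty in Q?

0.000508

Each factor contributes (exponent × relative error)² to (δQ/Q)²:
  (-3·δx/x)² = (-3×0.00647)² = 0.000376;  (-1·δw/w)² = (-1×0.00876)² = 7.67e-05;  (2·δc/c)² = (2×0.0308)² = 0.00379
δQ/Q = √(0.00424) = 0.0651
Q = 0.007810, so δQ = 0.0651 × 0.007810 = 0.000508.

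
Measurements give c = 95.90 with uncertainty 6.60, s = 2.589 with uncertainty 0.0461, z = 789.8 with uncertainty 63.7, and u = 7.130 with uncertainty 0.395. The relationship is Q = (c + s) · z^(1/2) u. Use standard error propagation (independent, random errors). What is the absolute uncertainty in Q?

1890

Let w = c + s = 98.49. δw = √(δc² + δs²) = √(43.6 + 0.00213) = 6.60, so δw/w = 0.0670.
Q is then a monomial in w, z, u:
δQ/Q = √((δw/w)² + (½·δz/z)² + (1·δu/u)²) = √(0.00449 + 0.00163 + 0.00307) = 0.0958
Q = 19730, so δQ = 0.0958 × 19730 = 1890.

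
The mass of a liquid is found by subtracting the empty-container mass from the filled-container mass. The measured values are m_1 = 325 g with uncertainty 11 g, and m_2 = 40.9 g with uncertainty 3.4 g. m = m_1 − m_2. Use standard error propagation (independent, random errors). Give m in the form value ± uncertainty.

284 ± 11.5 g

m is a linear combination, so absolute uncertainties add in quadrature:
  (δm_1)² = 121;  (δm_2)² = 11.6
δm = √(133) = 11.5 g
m = 284 g.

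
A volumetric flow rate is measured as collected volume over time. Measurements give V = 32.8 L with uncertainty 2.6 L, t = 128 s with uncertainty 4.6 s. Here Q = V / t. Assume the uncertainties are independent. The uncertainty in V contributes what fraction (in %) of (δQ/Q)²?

(δQ/Q)² = (1·δV/V)² + (-1·δt/t)²
  V term: (1×0.0793)² = 0.00628
  t term: (-1×0.0359)² = 0.00129
Total = 0.00757. Share from V = 0.00628/0.00757 = 0.830.

83.0%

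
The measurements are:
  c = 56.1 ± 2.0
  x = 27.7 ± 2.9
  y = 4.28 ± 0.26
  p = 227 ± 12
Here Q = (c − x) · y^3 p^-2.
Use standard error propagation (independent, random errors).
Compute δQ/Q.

Let u = c − x = 28.4. δu = √(δc² + δx²) = √(4.00 + 8.41) = 3.52, so δu/u = 0.124.
Q is then a monomial in u, y, p:
δQ/Q = √((δu/u)² + (3·δy/y)² + (-2·δp/p)²) = √(0.0154 + 0.0332 + 0.0112) = 0.244

0.244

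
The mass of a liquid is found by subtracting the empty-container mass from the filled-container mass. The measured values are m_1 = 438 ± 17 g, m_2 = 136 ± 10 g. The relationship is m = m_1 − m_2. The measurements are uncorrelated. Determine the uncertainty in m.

19.7 g

m is a linear combination, so absolute uncertainties add in quadrature:
  (δm_1)² = 289;  (δm_2)² = 100
δm = √(389) = 19.7 g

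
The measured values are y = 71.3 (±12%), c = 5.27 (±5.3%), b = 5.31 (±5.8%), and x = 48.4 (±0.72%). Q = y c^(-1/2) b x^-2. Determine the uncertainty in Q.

0.00962

Q is a product of powers, so relative uncertainties combine in quadrature:
  (1·δy/y)² = (1×0.120)² = 0.0144;  (−½·δc/c)² = (-0.5×0.0530)² = 0.000702;  (1·δb/b)² = (1×0.0580)² = 0.00336;  (-2·δx/x)² = (-2×0.00720)² = 0.000207
δQ/Q = √(0.0187) = 0.137
Q = 0.0704, so δQ = 0.137 × 0.0704 = 0.00962.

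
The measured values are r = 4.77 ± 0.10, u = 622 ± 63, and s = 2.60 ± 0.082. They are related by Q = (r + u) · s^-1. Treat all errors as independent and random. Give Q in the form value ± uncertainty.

Let w = r + u = 627. δw = √(δr² + δu²) = √(0.0100 + 3970) = 63.0, so δw/w = 0.101.
Q is then a monomial in w, s:
δQ/Q = √((δw/w)² + (-1·δs/s)²) = √(0.0101 + 0.000995) = 0.105
Q = 241, so δQ = 0.105 × 241 = 25.4.

241 ± 25.4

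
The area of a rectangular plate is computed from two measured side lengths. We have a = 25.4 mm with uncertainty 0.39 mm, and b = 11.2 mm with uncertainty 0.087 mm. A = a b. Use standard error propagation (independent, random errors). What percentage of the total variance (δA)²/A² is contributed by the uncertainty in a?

(δA/A)² = (1·δa/a)² + (1·δb/b)²
  a term: (1×0.0154)² = 0.000236
  b term: (1×0.00777)² = 6.03e-05
Total = 0.000296. Share from a = 0.000236/0.000296 = 0.796.

79.6%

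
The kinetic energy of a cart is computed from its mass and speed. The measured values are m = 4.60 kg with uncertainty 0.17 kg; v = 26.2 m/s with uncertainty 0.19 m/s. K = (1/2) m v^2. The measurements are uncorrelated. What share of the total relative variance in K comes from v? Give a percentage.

(δK/K)² = (1·δm/m)² + (2·δv/v)²
  m term: (1×0.0370)² = 0.00137
  v term: (2×0.00725)² = 0.000210
Total = 0.00158. Share from v = 0.000210/0.00158 = 0.133.

13.3%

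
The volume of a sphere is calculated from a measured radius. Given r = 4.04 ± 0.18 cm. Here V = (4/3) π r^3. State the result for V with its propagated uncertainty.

276 ± 36.9 cm^3

V ∝ r^3, so δV/V = |3| · δr/r = 3 × 0.0446 = 0.134.
V = 276 cm^3, so δV = 0.134 × 276 = 36.9 cm^3.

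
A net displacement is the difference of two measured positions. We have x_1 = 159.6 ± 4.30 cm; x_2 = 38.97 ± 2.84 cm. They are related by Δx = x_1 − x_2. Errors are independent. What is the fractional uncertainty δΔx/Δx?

Δx is a linear combination, so absolute uncertainties add in quadrature:
  (δx_1)² = 18.5;  (δx_2)² = 8.07
δΔx = √(26.6) = 5.15 cm
Δx = 120.6 cm, so δΔx/Δx = 5.15/120.6 = 0.0427.

0.0427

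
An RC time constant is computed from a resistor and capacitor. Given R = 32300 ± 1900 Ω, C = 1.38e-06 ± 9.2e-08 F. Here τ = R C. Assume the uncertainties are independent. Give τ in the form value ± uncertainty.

Relative error in a monomial: (δτ/τ)² = Σ (nᵢ · δxᵢ/xᵢ)².
  (1·δR/R)² = (1×0.0588)² = 0.00346;  (1·δC/C)² = (1×0.0667)² = 0.00444
δτ/τ = √(0.00790) = 0.0889
τ = 0.0446 s, so δτ = 0.0889 × 0.0446 = 0.00396 s.

0.0446 ± 0.00396 s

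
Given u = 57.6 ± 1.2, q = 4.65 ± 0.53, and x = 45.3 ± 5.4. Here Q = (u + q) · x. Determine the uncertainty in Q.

341

Let w = u + q = 62.2. δw = √(δu² + δq²) = √(1.44 + 0.281) = 1.31, so δw/w = 0.0211.
Q is then a monomial in w, x:
δQ/Q = √((δw/w)² + (1·δx/x)²) = √(0.000444 + 0.0142) = 0.121
Q = 2820, so δQ = 0.121 × 2820 = 341.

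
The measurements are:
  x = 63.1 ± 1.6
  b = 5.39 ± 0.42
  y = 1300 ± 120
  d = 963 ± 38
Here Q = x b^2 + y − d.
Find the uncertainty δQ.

Let p = x·b^2 = 1830. δp/p = √((1·δx/x)² + (2·δb/b)²) = √(0.000643 + 0.0243) = 0.158, so δp = 289.
Q = p + y − d: δQ = √(δp² + δy² + δd²) = √(83800 + 14400 + 1440) = 316

316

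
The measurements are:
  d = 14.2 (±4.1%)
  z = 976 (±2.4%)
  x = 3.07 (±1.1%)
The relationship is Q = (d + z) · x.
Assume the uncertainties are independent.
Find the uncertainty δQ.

79.3

Let u = d + z = 990. δu = √(δd² + δz²) = √(0.339 + 549) = 23.4, so δu/u = 0.0237.
Q is then a monomial in u, x:
δQ/Q = √((δu/u)² + (1·δx/x)²) = √(0.000560 + 0.000121) = 0.0261
Q = 3040, so δQ = 0.0261 × 3040 = 79.3.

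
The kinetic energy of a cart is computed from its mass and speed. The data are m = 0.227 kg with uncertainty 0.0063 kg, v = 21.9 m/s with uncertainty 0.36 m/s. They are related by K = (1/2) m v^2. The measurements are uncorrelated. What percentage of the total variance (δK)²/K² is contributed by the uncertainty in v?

(δK/K)² = (1·δm/m)² + (2·δv/v)²
  m term: (1×0.0278)² = 0.000770
  v term: (2×0.0164)² = 0.00108
Total = 0.00185. Share from v = 0.00108/0.00185 = 0.584.

58.4%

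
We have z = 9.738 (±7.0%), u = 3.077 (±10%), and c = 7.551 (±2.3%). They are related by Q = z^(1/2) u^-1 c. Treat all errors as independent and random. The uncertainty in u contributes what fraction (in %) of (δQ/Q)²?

85.1%

(δQ/Q)² = (½·δz/z)² + (-1·δu/u)² + (1·δc/c)²
  z term: (0.5×0.0700)² = 0.00123
  u term: (-1×0.100)² = 0.0100
  c term: (1×0.0230)² = 0.000529
Total = 0.0118. Share from u = 0.0100/0.0118 = 0.851.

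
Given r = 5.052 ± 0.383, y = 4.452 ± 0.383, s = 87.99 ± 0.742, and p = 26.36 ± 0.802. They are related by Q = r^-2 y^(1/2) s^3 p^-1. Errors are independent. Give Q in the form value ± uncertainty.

Since Q is a product/quotient, work with relative uncertainties:
  (-2·δr/r)² = (-2×0.0758)² = 0.0230;  (½·δy/y)² = (0.5×0.0860)² = 0.00185;  (3·δs/s)² = (3×0.00843)² = 0.000640;  (-1·δp/p)² = (-1×0.0304)² = 0.000926
δQ/Q = √(0.0264) = 0.162
Q = 2137, so δQ = 0.162 × 2137 = 347.

2137 ± 347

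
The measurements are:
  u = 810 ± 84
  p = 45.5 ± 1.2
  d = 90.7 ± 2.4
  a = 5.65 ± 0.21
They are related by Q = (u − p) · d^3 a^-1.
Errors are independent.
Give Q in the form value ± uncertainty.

(1.01 ± 0.142) × 10^8

Let w = u − p = 764. δw = √(δu² + δp²) = √(7060 + 1.44) = 84.0, so δw/w = 0.110.
Q is then a monomial in w, d, a:
δQ/Q = √((δw/w)² + (3·δd/d)² + (-1·δa/a)²) = √(0.0121 + 0.00630 + 0.00138) = 0.141
Q = 1.01e+08, so δQ = 0.141 × 1.01e+08 = 1.42e+07.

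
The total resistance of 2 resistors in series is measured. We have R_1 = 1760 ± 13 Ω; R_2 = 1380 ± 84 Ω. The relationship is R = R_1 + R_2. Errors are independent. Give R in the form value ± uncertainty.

Sums and differences: (δR)² = Σ (cᵢ δxᵢ)².
  (δR_1)² = 169;  (δR_2)² = 7060
δR = √(7220) = 85.0 Ω
R = 3140 Ω.

3140 ± 85.0 Ω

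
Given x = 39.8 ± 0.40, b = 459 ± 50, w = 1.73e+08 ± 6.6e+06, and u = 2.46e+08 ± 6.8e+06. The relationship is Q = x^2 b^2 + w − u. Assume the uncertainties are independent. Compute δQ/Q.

Let p = x^2·b^2 = 3.34e+08. δp/p = √((2·δx/x)² + (2·δb/b)²) = √(0.000404 + 0.0475) = 0.219, so δp = 7.3e+07.
Q = p + w − u: δQ = √(δp² + δw² + δu²) = √(5.33e+15 + 4.36e+13 + 4.62e+13) = 7.36e+07
Q = 2.61e+08, so δQ/Q = 7.36e+07/2.61e+08 = 0.282.

0.282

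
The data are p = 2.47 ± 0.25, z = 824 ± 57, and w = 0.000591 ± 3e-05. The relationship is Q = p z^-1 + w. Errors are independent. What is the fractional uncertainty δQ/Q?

Let h = p·z^-1 = 0.00300. δh/h = √((1·δp/p)² + (-1·δz/z)²) = √(0.0102 + 0.00479) = 0.123, so δh = 0.000367.
Q = h + w: δQ = √(δh² + δw²) = √(1.35e-07 + 9e-10) = 0.000369
Q = 0.00359, so δQ/Q = 0.000369/0.00359 = 0.103.

0.103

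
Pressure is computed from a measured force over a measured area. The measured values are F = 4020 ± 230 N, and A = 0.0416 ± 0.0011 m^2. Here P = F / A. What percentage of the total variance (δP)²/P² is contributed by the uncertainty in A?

(δP/P)² = (1·δF/F)² + (-1·δA/A)²
  F term: (1×0.0572)² = 0.00327
  A term: (-1×0.0264)² = 0.000699
Total = 0.00397. Share from A = 0.000699/0.00397 = 0.176.

17.6%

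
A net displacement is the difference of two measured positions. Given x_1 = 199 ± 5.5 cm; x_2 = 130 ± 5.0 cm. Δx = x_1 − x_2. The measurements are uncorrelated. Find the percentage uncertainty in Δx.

10.8%

Sums and differences: (δΔx)² = Σ (cᵢ δxᵢ)².
  (δx_1)² = 30.2;  (δx_2)² = 25.0
δΔx = √(55.2) = 7.43 cm
Δx = 69.0 cm, so δΔx/Δx = 7.43/69.0 = 0.108.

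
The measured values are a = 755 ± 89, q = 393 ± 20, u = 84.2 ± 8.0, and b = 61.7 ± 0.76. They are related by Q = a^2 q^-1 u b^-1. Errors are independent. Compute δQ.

514

Since Q is a product/quotient, work with relative uncertainties:
  (2·δa/a)² = (2×0.118)² = 0.0556;  (-1·δq/q)² = (-1×0.0509)² = 0.00259;  (1·δu/u)² = (1×0.0950)² = 0.00903;  (-1·δb/b)² = (-1×0.0123)² = 0.000152
δQ/Q = √(0.0674) = 0.260
Q = 1980, so δQ = 0.260 × 1980 = 514.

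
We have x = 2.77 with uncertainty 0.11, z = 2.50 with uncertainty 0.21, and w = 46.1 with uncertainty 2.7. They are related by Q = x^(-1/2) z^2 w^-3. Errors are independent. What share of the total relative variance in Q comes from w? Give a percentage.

51.9%

(δQ/Q)² = (−½·δx/x)² + (2·δz/z)² + (-3·δw/w)²
  x term: (-0.5×0.0397)² = 0.000394
  z term: (2×0.0840)² = 0.0282
  w term: (-3×0.0586)² = 0.0309
Total = 0.0595. Share from w = 0.0309/0.0595 = 0.519.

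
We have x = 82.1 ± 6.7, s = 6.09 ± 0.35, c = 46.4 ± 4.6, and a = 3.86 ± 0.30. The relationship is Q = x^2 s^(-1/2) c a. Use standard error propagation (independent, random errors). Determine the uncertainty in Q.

Each factor contributes (exponent × relative error)² to (δQ/Q)²:
  (2·δx/x)² = (2×0.0816)² = 0.0266;  (−½·δs/s)² = (-0.5×0.0575)² = 0.000826;  (1·δc/c)² = (1×0.0991)² = 0.00983;  (1·δa/a)² = (1×0.0777)² = 0.00604
δQ/Q = √(0.0433) = 0.208
Q = 4.89e+05, so δQ = 0.208 × 4.89e+05 = 1.02e+05.

1.02e+05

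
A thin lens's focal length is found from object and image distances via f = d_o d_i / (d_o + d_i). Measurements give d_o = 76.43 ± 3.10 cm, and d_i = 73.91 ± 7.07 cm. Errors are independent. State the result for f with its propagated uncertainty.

∂f/∂d_o = (d_i/(d_o+d_i))² = 0.242;  ∂f/∂d_i = (d_o/(d_o+d_i))² = 0.258
δf = √((∂f/∂d_o · δd_o)² + (∂f/∂d_i · δd_i)²) = √(0.561 + 3.34) = 1.97 cm
f = 37.57 cm.

37.57 ± 1.97 cm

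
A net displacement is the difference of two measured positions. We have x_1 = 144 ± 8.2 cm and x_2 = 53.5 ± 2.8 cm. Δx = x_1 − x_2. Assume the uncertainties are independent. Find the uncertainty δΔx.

Each term contributes (cᵢ δxᵢ)² to (δΔx)²:
  (δx_1)² = 67.2;  (δx_2)² = 7.84
δΔx = √(75.1) = 8.66 cm

8.66 cm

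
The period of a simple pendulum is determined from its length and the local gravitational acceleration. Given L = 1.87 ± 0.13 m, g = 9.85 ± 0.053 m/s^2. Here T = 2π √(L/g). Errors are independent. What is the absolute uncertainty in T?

Since T is a product/quotient, work with relative uncertainties:
  (½·δL/L)² = (0.5×0.0695)² = 0.00121;  (−½·δg/g)² = (-0.5×0.00538)² = 7.24e-06
δT/T = √(0.00122) = 0.0349
T = 2.74 s, so δT = 0.0349 × 2.74 = 0.0954 s.

0.0954 s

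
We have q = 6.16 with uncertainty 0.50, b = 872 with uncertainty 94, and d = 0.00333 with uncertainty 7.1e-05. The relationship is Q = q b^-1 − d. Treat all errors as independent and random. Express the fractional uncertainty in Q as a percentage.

Let p = q·b^-1 = 0.00706. δp/p = √((1·δq/q)² + (-1·δb/b)²) = √(0.00659 + 0.0116) = 0.135, so δp = 0.000953.
Q = p − d: δQ = √(δp² + δd²) = √(9.09e-07 + 5.04e-09) = 0.000956
Q = 0.00373, so δQ/Q = 0.000956/0.00373 = 0.256.

25.6%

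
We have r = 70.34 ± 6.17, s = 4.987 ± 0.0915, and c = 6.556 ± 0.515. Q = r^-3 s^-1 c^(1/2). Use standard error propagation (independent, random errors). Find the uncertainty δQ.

Since Q is a product/quotient, work with relative uncertainties:
  (-3·δr/r)² = (-3×0.0877)² = 0.0692;  (-1·δs/s)² = (-1×0.0183)² = 0.000337;  (½·δc/c)² = (0.5×0.0786)² = 0.00154
δQ/Q = √(0.0711) = 0.267
Q = 1.475e-06, so δQ = 0.267 × 1.475e-06 = 3.93e-07.

3.93e-07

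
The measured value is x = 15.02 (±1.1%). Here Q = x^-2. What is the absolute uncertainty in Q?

9.75e-05

Q ∝ x^-2, so δQ/Q = |-2| · δx/x = 2 × 0.0110 = 0.0220.
Q = 0.004433, so δQ = 0.0220 × 0.004433 = 9.75e-05.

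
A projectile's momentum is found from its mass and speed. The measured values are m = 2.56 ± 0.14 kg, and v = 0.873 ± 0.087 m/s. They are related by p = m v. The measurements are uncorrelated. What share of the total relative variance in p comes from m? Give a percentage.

23.1%

(δp/p)² = (1·δm/m)² + (1·δv/v)²
  m term: (1×0.0547)² = 0.00299
  v term: (1×0.0997)² = 0.00993
Total = 0.0129. Share from m = 0.00299/0.0129 = 0.231.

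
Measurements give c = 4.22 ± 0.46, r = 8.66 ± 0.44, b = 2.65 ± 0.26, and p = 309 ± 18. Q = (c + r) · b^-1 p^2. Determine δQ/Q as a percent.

16.0%

Let u = c + r = 12.9. δu = √(δc² + δr²) = √(0.212 + 0.194) = 0.637, so δu/u = 0.0494.
Q is then a monomial in u, b, p:
δQ/Q = √((δu/u)² + (-1·δb/b)² + (2·δp/p)²) = √(0.00244 + 0.00963 + 0.0136) = 0.160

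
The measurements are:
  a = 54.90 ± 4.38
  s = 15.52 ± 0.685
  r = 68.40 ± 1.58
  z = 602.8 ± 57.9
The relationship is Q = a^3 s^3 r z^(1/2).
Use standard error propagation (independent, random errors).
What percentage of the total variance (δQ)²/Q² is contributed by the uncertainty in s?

22.6%

(δQ/Q)² = (3·δa/a)² + (3·δs/s)² + (1·δr/r)² + (½·δz/z)²
  a term: (3×0.0798)² = 0.0573
  s term: (3×0.0441)² = 0.0175
  r term: (1×0.0231)² = 0.000534
  z term: (0.5×0.0961)² = 0.00231
Total = 0.0777. Share from s = 0.0175/0.0777 = 0.226.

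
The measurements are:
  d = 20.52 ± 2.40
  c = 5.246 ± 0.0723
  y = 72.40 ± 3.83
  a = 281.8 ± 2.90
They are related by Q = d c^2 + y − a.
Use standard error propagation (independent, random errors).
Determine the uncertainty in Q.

Let p = d·c^2 = 564.7. δp/p = √((1·δd/d)² + (2·δc/c)²) = √(0.0137 + 0.000760) = 0.120, so δp = 67.9.
Q = p + y − a: δQ = √(δp² + δy² + δa²) = √(4600 + 14.7 + 8.41) = 68.0

68.0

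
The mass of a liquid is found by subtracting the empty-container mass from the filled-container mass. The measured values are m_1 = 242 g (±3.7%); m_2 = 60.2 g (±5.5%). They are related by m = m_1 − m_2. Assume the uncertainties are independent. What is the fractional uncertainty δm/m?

0.0525

Absolute uncertainties add in quadrature for a linear combination:
  (δm_1)² = 80.2;  (δm_2)² = 11.0
δm = √(91.1) = 9.55 g
m = 182 g, so δm/m = 9.55/182 = 0.0525.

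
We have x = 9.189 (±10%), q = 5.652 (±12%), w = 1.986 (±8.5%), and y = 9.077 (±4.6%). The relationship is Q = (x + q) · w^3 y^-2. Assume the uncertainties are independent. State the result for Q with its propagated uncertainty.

1.411 ± 0.398

Let u = x + q = 14.84. δu = √(δx² + δq²) = √(0.844 + 0.460) = 1.14, so δu/u = 0.0770.
Q is then a monomial in u, w, y:
δQ/Q = √((δu/u)² + (3·δw/w)² + (-2·δy/y)²) = √(0.00592 + 0.0650 + 0.00846) = 0.282
Q = 1.411, so δQ = 0.282 × 1.411 = 0.398.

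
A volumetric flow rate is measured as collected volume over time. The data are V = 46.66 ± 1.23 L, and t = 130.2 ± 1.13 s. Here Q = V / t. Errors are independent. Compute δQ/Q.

Relative error in a monomial: (δQ/Q)² = Σ (nᵢ · δxᵢ/xᵢ)².
  (1·δV/V)² = (1×0.0264)² = 0.000695;  (-1·δt/t)² = (-1×0.00868)² = 7.53e-05
δQ/Q = √(0.000770) = 0.0278

0.0278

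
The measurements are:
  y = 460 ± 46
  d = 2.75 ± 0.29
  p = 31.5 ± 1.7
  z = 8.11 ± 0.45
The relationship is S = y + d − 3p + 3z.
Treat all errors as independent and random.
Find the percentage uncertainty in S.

11.8%

S is a linear combination, so absolute uncertainties add in quadrature:
  (δy)² = 2120;  (δd)² = 0.0841;  (3·δp)² = 26.0;  (3·δz)² = 1.82
δS = √(2140) = 46.3
S = 393, so δS/S = 46.3/393 = 0.118.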